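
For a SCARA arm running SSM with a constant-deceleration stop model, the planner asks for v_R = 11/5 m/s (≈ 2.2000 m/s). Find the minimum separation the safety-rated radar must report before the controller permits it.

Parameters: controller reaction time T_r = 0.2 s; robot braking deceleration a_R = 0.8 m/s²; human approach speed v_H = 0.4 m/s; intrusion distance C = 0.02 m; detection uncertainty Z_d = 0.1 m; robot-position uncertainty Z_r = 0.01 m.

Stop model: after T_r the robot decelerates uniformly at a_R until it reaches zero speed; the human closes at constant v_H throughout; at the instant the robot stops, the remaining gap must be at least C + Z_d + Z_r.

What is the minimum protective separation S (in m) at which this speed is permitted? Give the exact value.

S_min = 191/40 m = 4.7750 m

T_s = v_R/a_R = (11/5)/(4/5) = 2.7500 s
robot in T_r: 2.2000·0.2000 = 0.4400 m
robot covers 2.2000·2.7500 − ½·0.8000·2.7500² = 3.0250 m while stopping
human over T_r+T_s: 0.4000·(0.2000+2.7500) = 1.1800 m
margins: 0.0200+0.1000+0.0100 = 0.1300 m
S_min ≈ 0.4400+3.0250+1.1800+0.1300  ⇒  S_min = 191/40 m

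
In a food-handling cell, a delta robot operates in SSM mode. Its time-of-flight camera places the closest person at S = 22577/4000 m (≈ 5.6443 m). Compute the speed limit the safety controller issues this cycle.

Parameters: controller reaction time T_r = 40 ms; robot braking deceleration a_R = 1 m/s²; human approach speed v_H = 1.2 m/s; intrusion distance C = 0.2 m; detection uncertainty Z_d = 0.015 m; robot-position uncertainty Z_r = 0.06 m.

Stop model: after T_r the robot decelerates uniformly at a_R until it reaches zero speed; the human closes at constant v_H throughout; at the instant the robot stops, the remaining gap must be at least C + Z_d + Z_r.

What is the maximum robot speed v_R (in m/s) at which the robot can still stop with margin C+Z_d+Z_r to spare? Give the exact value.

v_R_max = 9/4 m/s = 2.2500 m/s

collect terms ⇒ (1/2)·v_R² + (31/25)·v_R + (-4257/800) = 0
  disc = (31/25)² − 4·(1/2)·(-4257/800) = 121801/10000 ; √disc = 349/100
  v_R = (−(31/25) + 349/100) / (2·(1/2)) = 9/4 m/s
check:
T_s = v_R/a_R = (9/4)/1 = 2.2500 s
reaction-phase robot travel = 2.2500·0.0400 = 0.0900 m
robot under decel: 2.2500²/(2·1.0000) = 2.5312 m
person approaches 1.2000·(0.0400+2.2500) = 2.7480 m
C+Z_d+Z_r = 0.2000+0.0150+0.0600 = 0.2750 m
sum ≈ 0.0900+2.5312+2.7480+0.2750 ≈ 5.6443 m = S ✓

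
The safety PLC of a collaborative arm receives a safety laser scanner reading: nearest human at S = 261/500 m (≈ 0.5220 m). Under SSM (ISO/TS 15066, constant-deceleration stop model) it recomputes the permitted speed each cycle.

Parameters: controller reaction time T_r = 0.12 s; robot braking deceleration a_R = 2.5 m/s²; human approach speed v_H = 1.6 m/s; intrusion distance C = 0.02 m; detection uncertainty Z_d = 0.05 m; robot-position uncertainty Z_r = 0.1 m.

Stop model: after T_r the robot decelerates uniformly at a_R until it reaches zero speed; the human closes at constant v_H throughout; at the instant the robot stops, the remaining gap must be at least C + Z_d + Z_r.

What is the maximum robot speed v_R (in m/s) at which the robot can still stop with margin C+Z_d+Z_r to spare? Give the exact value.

v_R_max = 1/5 m/s = 0.2000 m/s

collect terms ⇒ (1/5)·v_R² + (19/25)·v_R + (-4/25) = 0
  disc = (19/25)² − 4·(1/5)·(-4/25) = 441/625 ; √disc = 21/25
  v_R = (−(19/25) + 21/25) / (2·(1/5)) = 1/5 m/s
check:
T_s = v_R/a_R = (1/5)/(5/2) = 0.0800 s
robot in T_r: 0.2000·0.1200 = 0.0240 m
braking distance = 0.2000²/(2·2.5000) = 0.0080 m
human closes 1.6000·0.2000 = 0.3200 m
residual clearance needed = 0.0200+0.0500+0.1000 = 0.1700 m
sum ≈ 0.0240+0.0080+0.3200+0.1700 ≈ 0.5220 m = S ✓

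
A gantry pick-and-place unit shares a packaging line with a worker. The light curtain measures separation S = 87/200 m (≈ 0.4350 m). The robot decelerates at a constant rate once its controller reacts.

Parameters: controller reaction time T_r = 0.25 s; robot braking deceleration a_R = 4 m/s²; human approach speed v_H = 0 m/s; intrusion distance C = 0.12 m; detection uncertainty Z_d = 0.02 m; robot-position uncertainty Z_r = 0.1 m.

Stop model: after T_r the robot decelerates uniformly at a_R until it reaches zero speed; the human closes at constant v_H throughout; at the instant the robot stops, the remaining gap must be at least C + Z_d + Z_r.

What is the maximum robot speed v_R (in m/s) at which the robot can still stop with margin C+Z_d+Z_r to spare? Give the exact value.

at the boundary: (1/8)·v² + (1/4)·v + (-39/200) = 0
  disc = (1/4)² − 4·(1/8)·(-39/200) = 4/25 ; √disc = 2/5
  v_R = (−(1/4) + 2/5) / (2·(1/8)) = 3/5 m/s
check:
stop time T_s = (3/5)/4 = 0.1500 s
robot in T_r: 0.6000·0.2500 = 0.1500 m
robot covers 0.6000·0.1500 − ½·4.0000·0.1500² = 0.0450 m while stopping
human over T_r+T_s: 0.0000·(0.2500+0.1500) = 0.0000 m
C+Z_d+Z_r = 0.1200+0.0200+0.1000 = 0.2400 m
sum ≈ 0.1500+0.0450+0.0000+0.2400 ≈ 0.4350 m = S ✓

v_R_max = 3/5 m/s = 0.6000 m/s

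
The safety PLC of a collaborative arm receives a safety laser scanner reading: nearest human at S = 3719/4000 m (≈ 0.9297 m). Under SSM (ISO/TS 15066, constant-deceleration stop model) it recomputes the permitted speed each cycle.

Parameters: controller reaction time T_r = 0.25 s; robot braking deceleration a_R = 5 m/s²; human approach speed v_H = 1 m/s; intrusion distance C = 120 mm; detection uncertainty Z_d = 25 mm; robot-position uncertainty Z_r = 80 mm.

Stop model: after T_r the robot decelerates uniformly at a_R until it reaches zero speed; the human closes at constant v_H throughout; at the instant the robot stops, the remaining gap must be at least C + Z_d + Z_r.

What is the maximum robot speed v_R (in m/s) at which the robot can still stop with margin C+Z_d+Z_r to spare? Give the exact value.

v_R_max = 17/20 m/s = 0.8500 m/s

collect terms ⇒ (1/10)·v_R² + (9/20)·v_R + (-1819/4000) = 0
  disc = (9/20)² − 4·(1/10)·(-1819/4000) = 961/2500 ; √disc = 31/50
  v_R = (−(9/20) + 31/50) / (2·(1/10)) = 17/20 m/s
check:
T_s = v_R/a_R = (17/20)/5 = 0.1700 s
robot covers v_R·T_r = 0.8500·0.2500 = 0.2125 m before braking
robot under decel: 0.8500²/(2·5.0000) = 0.0722 m
human closes 1.0000·0.4200 = 0.4200 m
margins: 0.1200+0.0250+0.0800 = 0.2250 m
sum ≈ 0.2125+0.0722+0.4200+0.2250 ≈ 0.9297 m = S ✓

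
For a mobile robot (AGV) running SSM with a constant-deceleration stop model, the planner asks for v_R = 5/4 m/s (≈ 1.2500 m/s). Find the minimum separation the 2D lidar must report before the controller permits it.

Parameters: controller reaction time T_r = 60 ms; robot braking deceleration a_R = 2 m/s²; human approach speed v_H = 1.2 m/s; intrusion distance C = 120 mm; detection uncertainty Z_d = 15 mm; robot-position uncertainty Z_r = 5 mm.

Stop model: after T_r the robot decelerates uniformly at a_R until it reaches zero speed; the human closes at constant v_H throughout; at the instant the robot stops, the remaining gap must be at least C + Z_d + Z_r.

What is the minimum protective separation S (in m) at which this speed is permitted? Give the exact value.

T_s = v_R/a_R = (5/4)/2 = 0.6250 s
robot covers v_R·T_r = 1.2500·0.0600 = 0.0750 m before braking
robot covers 1.2500·0.6250 − ½·2.0000·0.6250² = 0.3906 m while stopping
person approaches 1.2000·(0.0600+0.6250) = 0.8220 m
margins: 0.1200+0.0150+0.0050 = 0.1400 m
S_min ≈ 0.0750+0.3906+0.8220+0.1400  ⇒  S_min = 11421/8000 m

S_min = 11421/8000 m = 1.4276 m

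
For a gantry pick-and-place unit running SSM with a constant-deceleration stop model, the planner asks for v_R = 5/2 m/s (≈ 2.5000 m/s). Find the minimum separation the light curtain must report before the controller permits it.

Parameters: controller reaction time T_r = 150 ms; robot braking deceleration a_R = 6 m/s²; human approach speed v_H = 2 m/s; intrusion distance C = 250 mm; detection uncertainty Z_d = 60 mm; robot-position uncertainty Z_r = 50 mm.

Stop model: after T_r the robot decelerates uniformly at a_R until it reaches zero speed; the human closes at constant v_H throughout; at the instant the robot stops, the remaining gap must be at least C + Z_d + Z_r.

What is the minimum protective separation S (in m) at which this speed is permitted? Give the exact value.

braking lasts T_s = (5/2)/6 = 0.4167 s
reaction-phase robot travel = 2.5000·0.1500 = 0.3750 m
braking distance = 2.5000²/(2·6.0000) = 0.5208 m
person approaches 2.0000·(0.1500+0.4167) = 1.1333 m
residual clearance needed = 0.2500+0.0600+0.0500 = 0.3600 m
S_min ≈ 0.3750+0.5208+1.1333+0.3600  ⇒  S_min = 2867/1200 m

S_min = 2867/1200 m = 2.3892 m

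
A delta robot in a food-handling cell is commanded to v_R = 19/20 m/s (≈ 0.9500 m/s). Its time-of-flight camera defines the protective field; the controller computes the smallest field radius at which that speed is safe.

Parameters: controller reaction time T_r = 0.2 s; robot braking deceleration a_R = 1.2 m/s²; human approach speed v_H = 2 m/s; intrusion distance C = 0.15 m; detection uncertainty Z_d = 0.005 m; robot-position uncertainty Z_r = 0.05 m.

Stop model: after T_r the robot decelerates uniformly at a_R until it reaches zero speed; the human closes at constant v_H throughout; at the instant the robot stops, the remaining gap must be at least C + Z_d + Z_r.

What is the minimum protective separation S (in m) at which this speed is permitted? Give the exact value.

stop time T_s = (19/20)/(6/5) = 0.7917 s
robot covers v_R·T_r = 0.9500·0.2000 = 0.1900 m before braking
braking distance = 0.9500²/(2·1.2000) = 0.3760 m
human closes 2.0000·0.9917 = 1.9833 m
C+Z_d+Z_r = 0.1500+0.0050+0.0500 = 0.2050 m
S_min ≈ 0.1900+0.3760+1.9833+0.2050  ⇒  S_min = 4407/1600 m

S_min = 4407/1600 m = 2.7544 m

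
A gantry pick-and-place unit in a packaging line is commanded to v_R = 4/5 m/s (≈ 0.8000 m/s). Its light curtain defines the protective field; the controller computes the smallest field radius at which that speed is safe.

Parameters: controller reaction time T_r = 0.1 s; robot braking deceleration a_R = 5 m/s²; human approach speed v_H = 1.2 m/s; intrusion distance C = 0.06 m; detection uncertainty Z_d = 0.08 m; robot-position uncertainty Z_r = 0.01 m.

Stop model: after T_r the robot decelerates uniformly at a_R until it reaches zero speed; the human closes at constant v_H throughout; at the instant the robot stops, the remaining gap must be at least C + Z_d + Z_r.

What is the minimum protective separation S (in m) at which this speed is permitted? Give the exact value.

S_min = 303/500 m = 0.6060 m

stop time T_s = (4/5)/5 = 0.1600 s
reaction-phase robot travel = 0.8000·0.1000 = 0.0800 m
braking distance = 0.8000²/(2·5.0000) = 0.0640 m
person approaches 1.2000·(0.1000+0.1600) = 0.3120 m
C+Z_d+Z_r = 0.0600+0.0800+0.0100 = 0.1500 m
S_min ≈ 0.0800+0.0640+0.3120+0.1500  ⇒  S_min = 303/500 m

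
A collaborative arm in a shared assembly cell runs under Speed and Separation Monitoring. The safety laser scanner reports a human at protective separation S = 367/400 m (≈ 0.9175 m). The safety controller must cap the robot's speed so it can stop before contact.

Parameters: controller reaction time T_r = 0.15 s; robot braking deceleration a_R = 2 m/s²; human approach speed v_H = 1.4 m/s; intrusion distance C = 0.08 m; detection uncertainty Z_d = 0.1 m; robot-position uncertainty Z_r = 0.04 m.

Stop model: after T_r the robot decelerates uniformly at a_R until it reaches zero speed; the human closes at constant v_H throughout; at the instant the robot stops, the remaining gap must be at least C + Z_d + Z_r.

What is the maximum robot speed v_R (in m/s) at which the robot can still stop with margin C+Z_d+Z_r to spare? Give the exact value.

v_R_max = 1/2 m/s = 0.5000 m/s

quadratic (1/4)·v² + (17/20)·v + (-39/80) = 0
  disc = (17/20)² − 4·(1/4)·(-39/80) = 121/100 ; √disc = 11/10
  v_R = (−(17/20) + 11/10) / (2·(1/4)) = 1/2 m/s
check:
braking lasts T_s = (1/2)/2 = 0.2500 s
reaction-phase robot travel = 0.5000·0.1500 = 0.0750 m
robot under decel: 0.5000²/(2·2.0000) = 0.0625 m
person approaches 1.4000·(0.1500+0.2500) = 0.5600 m
residual clearance needed = 0.0800+0.1000+0.0400 = 0.2200 m
sum ≈ 0.0750+0.0625+0.5600+0.2200 ≈ 0.9175 m = S ✓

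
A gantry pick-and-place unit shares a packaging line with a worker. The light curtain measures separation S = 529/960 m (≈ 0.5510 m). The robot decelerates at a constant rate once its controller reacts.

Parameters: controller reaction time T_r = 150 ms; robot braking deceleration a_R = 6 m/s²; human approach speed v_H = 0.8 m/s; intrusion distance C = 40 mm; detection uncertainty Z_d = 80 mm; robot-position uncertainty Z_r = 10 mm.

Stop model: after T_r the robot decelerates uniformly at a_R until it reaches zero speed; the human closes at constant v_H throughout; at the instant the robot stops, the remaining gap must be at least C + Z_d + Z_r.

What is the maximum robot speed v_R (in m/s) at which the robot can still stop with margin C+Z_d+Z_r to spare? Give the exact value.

v_R_max = 17/20 m/s = 0.8500 m/s

quadratic (1/12)·v² + (17/60)·v + (-289/960) = 0
  disc = (17/60)² − 4·(1/12)·(-289/960) = 289/1600 ; √disc = 17/40
  v_R = (−(17/60) + 17/40) / (2·(1/12)) = 17/20 m/s
check:
stop time T_s = (17/20)/6 = 0.1417 s
robot covers v_R·T_r = 0.8500·0.1500 = 0.1275 m before braking
robot under decel: 0.8500²/(2·6.0000) = 0.0602 m
human closes 0.8000·0.2917 = 0.2333 m
residual clearance needed = 0.0400+0.0800+0.0100 = 0.1300 m
sum ≈ 0.1275+0.0602+0.2333+0.1300 ≈ 0.5510 m = S ✓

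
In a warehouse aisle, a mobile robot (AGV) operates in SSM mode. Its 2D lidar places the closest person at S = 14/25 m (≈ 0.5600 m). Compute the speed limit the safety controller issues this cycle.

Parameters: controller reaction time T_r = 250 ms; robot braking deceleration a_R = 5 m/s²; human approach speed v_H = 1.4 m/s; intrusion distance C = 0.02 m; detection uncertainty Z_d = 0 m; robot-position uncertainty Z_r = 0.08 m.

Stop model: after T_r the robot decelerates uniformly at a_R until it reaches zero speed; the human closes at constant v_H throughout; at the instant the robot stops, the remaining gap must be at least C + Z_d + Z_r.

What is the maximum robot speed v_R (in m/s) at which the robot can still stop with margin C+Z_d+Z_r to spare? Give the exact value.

at the boundary: (1/10)·v² + (53/100)·v + (-11/100) = 0
  disc = (53/100)² − 4·(1/10)·(-11/100) = 3249/10000 ; √disc = 57/100
  v_R = (−(53/100) + 57/100) / (2·(1/10)) = 1/5 m/s
check:
T_s = v_R/a_R = (1/5)/5 = 0.0400 s
reaction-phase robot travel = 0.2000·0.2500 = 0.0500 m
braking distance = 0.2000²/(2·5.0000) = 0.0040 m
human over T_r+T_s: 1.4000·(0.2500+0.0400) = 0.4060 m
margins: 0.0200+0.0000+0.0800 = 0.1000 m
sum ≈ 0.0500+0.0040+0.4060+0.1000 ≈ 0.5600 m = S ✓

v_R_max = 1/5 m/s = 0.2000 m/s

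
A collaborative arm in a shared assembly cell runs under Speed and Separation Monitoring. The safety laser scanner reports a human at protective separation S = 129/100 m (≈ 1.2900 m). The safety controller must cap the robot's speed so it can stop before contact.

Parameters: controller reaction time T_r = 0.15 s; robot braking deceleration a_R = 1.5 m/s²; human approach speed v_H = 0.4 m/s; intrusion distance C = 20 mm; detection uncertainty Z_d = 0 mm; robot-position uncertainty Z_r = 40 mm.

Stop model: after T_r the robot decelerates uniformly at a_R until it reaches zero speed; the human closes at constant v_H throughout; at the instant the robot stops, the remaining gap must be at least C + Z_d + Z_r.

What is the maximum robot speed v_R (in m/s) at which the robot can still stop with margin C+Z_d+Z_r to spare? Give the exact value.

collect terms ⇒ (1/3)·v_R² + (5/12)·v_R + (-117/100) = 0
  disc = (5/12)² − 4·(1/3)·(-117/100) = 6241/3600 ; √disc = 79/60
  v_R = (−(5/12) + 79/60) / (2·(1/3)) = 27/20 m/s
check:
braking lasts T_s = (27/20)/(3/2) = 0.9000 s
robot covers v_R·T_r = 1.3500·0.1500 = 0.2025 m before braking
robot under decel: 1.3500²/(2·1.5000) = 0.6075 m
human over T_r+T_s: 0.4000·(0.1500+0.9000) = 0.4200 m
C+Z_d+Z_r = 0.0200+0.0000+0.0400 = 0.0600 m
sum ≈ 0.2025+0.6075+0.4200+0.0600 ≈ 1.2900 m = S ✓

v_R_max = 27/20 m/s = 1.3500 m/s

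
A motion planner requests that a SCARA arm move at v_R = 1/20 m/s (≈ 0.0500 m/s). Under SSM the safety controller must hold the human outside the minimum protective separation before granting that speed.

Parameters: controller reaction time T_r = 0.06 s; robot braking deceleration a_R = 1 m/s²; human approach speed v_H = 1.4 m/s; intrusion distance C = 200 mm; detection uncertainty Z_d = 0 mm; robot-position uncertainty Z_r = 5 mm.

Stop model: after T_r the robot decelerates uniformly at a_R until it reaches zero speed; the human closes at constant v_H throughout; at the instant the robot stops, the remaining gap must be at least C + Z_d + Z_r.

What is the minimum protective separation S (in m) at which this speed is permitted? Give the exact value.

T_s = v_R/a_R = (1/20)/1 = 0.0500 s
reaction-phase robot travel = 0.0500·0.0600 = 0.0030 m
braking distance = 0.0500²/(2·1.0000) = 0.0013 m
human over T_r+T_s: 1.4000·(0.0600+0.0500) = 0.1540 m
margins: 0.2000+0.0000+0.0050 = 0.2050 m
S_min ≈ 0.0030+0.0013+0.1540+0.2050  ⇒  S_min = 1453/4000 m

S_min = 1453/4000 m = 0.3633 m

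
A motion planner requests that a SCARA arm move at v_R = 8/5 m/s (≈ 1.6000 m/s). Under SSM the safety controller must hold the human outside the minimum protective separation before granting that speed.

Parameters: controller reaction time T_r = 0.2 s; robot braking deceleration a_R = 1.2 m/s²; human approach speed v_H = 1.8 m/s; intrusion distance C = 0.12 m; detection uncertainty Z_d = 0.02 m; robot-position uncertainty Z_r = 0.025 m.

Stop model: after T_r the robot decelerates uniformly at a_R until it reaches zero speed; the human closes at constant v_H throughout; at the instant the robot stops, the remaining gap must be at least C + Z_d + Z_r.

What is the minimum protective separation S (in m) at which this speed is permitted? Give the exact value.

stop time T_s = (8/5)/(6/5) = 1.3333 s
reaction-phase robot travel = 1.6000·0.2000 = 0.3200 m
braking distance = 1.6000²/(2·1.2000) = 1.0667 m
human closes 1.8000·1.5333 = 2.7600 m
margins: 0.1200+0.0200+0.0250 = 0.1650 m
S_min ≈ 0.3200+1.0667+2.7600+0.1650  ⇒  S_min = 2587/600 m

S_min = 2587/600 m = 4.3117 m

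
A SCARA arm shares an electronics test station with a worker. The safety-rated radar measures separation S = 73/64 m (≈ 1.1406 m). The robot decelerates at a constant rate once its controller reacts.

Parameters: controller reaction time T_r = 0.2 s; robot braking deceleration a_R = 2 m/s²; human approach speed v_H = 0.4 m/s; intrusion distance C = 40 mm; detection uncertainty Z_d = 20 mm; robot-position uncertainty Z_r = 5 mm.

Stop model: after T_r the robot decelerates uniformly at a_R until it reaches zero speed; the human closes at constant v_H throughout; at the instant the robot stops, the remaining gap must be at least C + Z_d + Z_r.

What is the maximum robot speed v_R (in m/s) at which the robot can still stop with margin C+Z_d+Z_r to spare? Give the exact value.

collect terms ⇒ (1/4)·v_R² + (2/5)·v_R + (-1593/1600) = 0
  disc = (2/5)² − 4·(1/4)·(-1593/1600) = 1849/1600 ; √disc = 43/40
  v_R = (−(2/5) + 43/40) / (2·(1/4)) = 27/20 m/s
check:
stop time T_s = (27/20)/2 = 0.6750 s
robot in T_r: 1.3500·0.2000 = 0.2700 m
robot under decel: 1.3500²/(2·2.0000) = 0.4556 m
person approaches 0.4000·(0.2000+0.6750) = 0.3500 m
margins: 0.0400+0.0200+0.0050 = 0.0650 m
sum ≈ 0.2700+0.4556+0.3500+0.0650 ≈ 1.1406 m = S ✓

v_R_max = 27/20 m/s = 1.3500 m/s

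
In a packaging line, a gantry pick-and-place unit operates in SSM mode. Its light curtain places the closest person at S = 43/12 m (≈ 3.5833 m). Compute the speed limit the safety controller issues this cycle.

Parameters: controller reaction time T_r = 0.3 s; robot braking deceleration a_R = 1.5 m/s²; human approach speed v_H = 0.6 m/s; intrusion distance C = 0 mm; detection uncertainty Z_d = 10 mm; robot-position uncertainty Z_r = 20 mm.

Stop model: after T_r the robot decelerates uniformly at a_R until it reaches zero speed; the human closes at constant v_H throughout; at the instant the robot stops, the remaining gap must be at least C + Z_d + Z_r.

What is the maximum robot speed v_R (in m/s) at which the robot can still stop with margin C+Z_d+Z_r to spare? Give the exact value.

at the boundary: (1/3)·v² + (7/10)·v + (-253/75) = 0
  disc = (7/10)² − 4·(1/3)·(-253/75) = 4489/900 ; √disc = 67/30
  v_R = (−(7/10) + 67/30) / (2·(1/3)) = 23/10 m/s
check:
T_s = v_R/a_R = (23/10)/(3/2) = 1.5333 s
reaction-phase robot travel = 2.3000·0.3000 = 0.6900 m
braking distance = 2.3000²/(2·1.5000) = 1.7633 m
human over T_r+T_s: 0.6000·(0.3000+1.5333) = 1.1000 m
residual clearance needed = 0.0000+0.0100+0.0200 = 0.0300 m
sum ≈ 0.6900+1.7633+1.1000+0.0300 ≈ 3.5833 m = S ✓

v_R_max = 23/10 m/s = 2.3000 m/s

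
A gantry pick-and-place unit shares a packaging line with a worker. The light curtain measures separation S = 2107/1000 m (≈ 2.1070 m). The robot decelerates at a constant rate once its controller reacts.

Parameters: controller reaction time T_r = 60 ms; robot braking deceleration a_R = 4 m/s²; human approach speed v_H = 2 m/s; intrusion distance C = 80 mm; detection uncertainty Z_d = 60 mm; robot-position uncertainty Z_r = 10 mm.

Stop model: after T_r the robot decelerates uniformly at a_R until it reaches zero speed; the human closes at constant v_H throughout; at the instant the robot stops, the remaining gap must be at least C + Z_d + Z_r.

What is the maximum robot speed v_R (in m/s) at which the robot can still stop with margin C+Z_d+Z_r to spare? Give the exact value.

v_R_max = 11/5 m/s = 2.2000 m/s

quadratic (1/8)·v² + (14/25)·v + (-1837/1000) = 0
  disc = (14/25)² − 4·(1/8)·(-1837/1000) = 12321/10000 ; √disc = 111/100
  v_R = (−(14/25) + 111/100) / (2·(1/8)) = 11/5 m/s
check:
braking lasts T_s = (11/5)/4 = 0.5500 s
robot covers v_R·T_r = 2.2000·0.0600 = 0.1320 m before braking
robot covers 2.2000·0.5500 − ½·4.0000·0.5500² = 0.6050 m while stopping
human over T_r+T_s: 2.0000·(0.0600+0.5500) = 1.2200 m
margins: 0.0800+0.0600+0.0100 = 0.1500 m
sum ≈ 0.1320+0.6050+1.2200+0.1500 ≈ 2.1070 m = S ✓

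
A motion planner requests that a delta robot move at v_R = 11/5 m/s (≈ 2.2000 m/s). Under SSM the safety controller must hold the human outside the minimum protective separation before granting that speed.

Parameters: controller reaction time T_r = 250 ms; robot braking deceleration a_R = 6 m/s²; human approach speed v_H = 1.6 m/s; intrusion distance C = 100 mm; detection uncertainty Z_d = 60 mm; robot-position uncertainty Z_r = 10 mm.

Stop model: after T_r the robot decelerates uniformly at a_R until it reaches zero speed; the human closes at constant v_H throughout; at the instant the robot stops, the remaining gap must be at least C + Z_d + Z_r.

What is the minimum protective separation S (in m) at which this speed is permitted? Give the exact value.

S_min = 211/100 m = 2.1100 m

stop time T_s = (11/5)/6 = 0.3667 s
robot covers v_R·T_r = 2.2000·0.2500 = 0.5500 m before braking
robot covers 2.2000·0.3667 − ½·6.0000·0.3667² = 0.4033 m while stopping
person approaches 1.6000·(0.2500+0.3667) = 0.9867 m
C+Z_d+Z_r = 0.1000+0.0600+0.0100 = 0.1700 m
S_min ≈ 0.5500+0.4033+0.9867+0.1700  ⇒  S_min = 211/100 m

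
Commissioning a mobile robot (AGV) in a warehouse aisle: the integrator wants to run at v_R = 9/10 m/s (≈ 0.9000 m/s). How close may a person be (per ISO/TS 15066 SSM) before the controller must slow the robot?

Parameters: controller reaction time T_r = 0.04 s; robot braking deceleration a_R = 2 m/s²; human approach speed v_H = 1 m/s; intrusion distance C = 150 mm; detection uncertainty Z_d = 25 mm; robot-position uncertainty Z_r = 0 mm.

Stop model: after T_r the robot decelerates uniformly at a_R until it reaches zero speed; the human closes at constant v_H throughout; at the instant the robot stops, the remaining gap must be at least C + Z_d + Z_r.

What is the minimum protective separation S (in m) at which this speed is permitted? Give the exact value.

S_min = 1807/2000 m = 0.9035 m

braking lasts T_s = (9/10)/2 = 0.4500 s
robot covers v_R·T_r = 0.9000·0.0400 = 0.0360 m before braking
robot under decel: 0.9000²/(2·2.0000) = 0.2025 m
person approaches 1.0000·(0.0400+0.4500) = 0.4900 m
residual clearance needed = 0.1500+0.0250+0.0000 = 0.1750 m
S_min ≈ 0.0360+0.2025+0.4900+0.1750  ⇒  S_min = 1807/2000 m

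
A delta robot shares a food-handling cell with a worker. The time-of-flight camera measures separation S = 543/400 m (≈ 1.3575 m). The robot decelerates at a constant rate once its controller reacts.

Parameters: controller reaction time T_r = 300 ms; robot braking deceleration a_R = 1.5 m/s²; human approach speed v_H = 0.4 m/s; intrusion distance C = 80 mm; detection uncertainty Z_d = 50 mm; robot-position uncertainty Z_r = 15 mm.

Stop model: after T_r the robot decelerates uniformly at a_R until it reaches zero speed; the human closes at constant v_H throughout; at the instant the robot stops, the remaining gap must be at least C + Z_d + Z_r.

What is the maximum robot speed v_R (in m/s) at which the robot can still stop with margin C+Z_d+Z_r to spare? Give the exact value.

v_R_max = 23/20 m/s = 1.1500 m/s

quadratic (1/3)·v² + (17/30)·v + (-437/400) = 0
  disc = (17/30)² − 4·(1/3)·(-437/400) = 16/9 ; √disc = 4/3
  v_R = (−(17/30) + 4/3) / (2·(1/3)) = 23/20 m/s
check:
braking lasts T_s = (23/20)/(3/2) = 0.7667 s
reaction-phase robot travel = 1.1500·0.3000 = 0.3450 m
braking distance = 1.1500²/(2·1.5000) = 0.4408 m
human closes 0.4000·1.0667 = 0.4267 m
margins: 0.0800+0.0500+0.0150 = 0.1450 m
sum ≈ 0.3450+0.4408+0.4267+0.1450 ≈ 1.3575 m = S ✓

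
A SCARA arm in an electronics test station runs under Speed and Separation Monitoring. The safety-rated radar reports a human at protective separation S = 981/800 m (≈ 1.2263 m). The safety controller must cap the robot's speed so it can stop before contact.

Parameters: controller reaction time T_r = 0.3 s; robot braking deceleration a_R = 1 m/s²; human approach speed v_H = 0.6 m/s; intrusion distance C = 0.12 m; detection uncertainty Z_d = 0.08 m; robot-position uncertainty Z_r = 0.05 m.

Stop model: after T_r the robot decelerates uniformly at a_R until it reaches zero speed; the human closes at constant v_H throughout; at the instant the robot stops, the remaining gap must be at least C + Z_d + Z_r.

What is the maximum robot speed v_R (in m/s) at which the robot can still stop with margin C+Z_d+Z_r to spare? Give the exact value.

quadratic (1/2)·v² + (9/10)·v + (-637/800) = 0
  disc = (9/10)² − 4·(1/2)·(-637/800) = 961/400 ; √disc = 31/20
  v_R = (−(9/10) + 31/20) / (2·(1/2)) = 13/20 m/s
check:
braking lasts T_s = (13/20)/1 = 0.6500 s
reaction-phase robot travel = 0.6500·0.3000 = 0.1950 m
robot covers 0.6500·0.6500 − ½·1.0000·0.6500² = 0.2112 m while stopping
person approaches 0.6000·(0.3000+0.6500) = 0.5700 m
residual clearance needed = 0.1200+0.0800+0.0500 = 0.2500 m
sum ≈ 0.1950+0.2112+0.5700+0.2500 ≈ 1.2263 m = S ✓

v_R_max = 13/20 m/s = 0.6500 m/s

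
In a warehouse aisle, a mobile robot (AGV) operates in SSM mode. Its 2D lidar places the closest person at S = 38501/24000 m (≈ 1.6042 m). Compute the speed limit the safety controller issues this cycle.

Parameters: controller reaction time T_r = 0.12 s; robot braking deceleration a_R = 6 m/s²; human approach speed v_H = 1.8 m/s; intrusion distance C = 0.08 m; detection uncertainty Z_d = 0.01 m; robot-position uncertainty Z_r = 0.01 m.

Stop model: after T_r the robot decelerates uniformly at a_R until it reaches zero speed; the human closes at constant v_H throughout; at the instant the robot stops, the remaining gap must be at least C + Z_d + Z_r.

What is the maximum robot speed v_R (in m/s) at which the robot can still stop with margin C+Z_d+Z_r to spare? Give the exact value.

v_R_max = 43/20 m/s = 2.1500 m/s

at the boundary: (1/12)·v² + (21/50)·v + (-30917/24000) = 0
  disc = (21/50)² − 4·(1/12)·(-30917/24000) = 218089/360000 ; √disc = 467/600
  v_R = (−(21/50) + 467/600) / (2·(1/12)) = 43/20 m/s
check:
stop time T_s = (43/20)/6 = 0.3583 s
reaction-phase robot travel = 2.1500·0.1200 = 0.2580 m
robot under decel: 2.1500²/(2·6.0000) = 0.3852 m
person approaches 1.8000·(0.1200+0.3583) = 0.8610 m
residual clearance needed = 0.0800+0.0100+0.0100 = 0.1000 m
sum ≈ 0.2580+0.3852+0.8610+0.1000 ≈ 1.6042 m = S ✓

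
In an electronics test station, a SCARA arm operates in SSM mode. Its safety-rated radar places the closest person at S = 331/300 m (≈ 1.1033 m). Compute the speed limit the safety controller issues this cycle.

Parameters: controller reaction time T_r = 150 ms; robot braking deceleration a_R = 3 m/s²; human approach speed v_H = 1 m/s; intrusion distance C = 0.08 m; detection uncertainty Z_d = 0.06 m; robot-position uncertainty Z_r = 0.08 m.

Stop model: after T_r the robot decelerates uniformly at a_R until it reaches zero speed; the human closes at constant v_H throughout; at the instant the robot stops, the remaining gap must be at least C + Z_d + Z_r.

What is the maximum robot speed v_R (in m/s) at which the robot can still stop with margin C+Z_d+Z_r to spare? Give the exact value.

collect terms ⇒ (1/6)·v_R² + (29/60)·v_R + (-11/15) = 0
  disc = (29/60)² − 4·(1/6)·(-11/15) = 289/400 ; √disc = 17/20
  v_R = (−(29/60) + 17/20) / (2·(1/6)) = 11/10 m/s
check:
braking lasts T_s = (11/10)/3 = 0.3667 s
robot covers v_R·T_r = 1.1000·0.1500 = 0.1650 m before braking
robot under decel: 1.1000²/(2·3.0000) = 0.2017 m
human closes 1.0000·0.5167 = 0.5167 m
C+Z_d+Z_r = 0.0800+0.0600+0.0800 = 0.2200 m
sum ≈ 0.1650+0.2017+0.5167+0.2200 ≈ 1.1033 m = S ✓

v_R_max = 11/10 m/s = 1.1000 m/s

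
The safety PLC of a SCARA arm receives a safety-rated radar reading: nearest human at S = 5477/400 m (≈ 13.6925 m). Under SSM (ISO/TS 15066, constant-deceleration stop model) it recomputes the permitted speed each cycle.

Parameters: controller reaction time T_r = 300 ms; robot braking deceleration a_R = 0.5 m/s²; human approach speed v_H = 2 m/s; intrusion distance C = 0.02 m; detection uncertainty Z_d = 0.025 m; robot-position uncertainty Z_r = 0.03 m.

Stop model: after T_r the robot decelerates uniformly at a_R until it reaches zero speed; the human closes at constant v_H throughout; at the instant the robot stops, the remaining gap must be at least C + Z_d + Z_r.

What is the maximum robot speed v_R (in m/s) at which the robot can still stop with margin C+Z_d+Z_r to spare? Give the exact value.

v_R_max = 41/20 m/s = 2.0500 m/s

quadratic (1)·v² + (43/10)·v + (-5207/400) = 0
  disc = (43/10)² − 4·(1)·(-5207/400) = 1764/25 ; √disc = 42/5
  v_R = (−(43/10) + 42/5) / (2·(1)) = 41/20 m/s
check:
braking lasts T_s = (41/20)/(1/2) = 4.1000 s
robot in T_r: 2.0500·0.3000 = 0.6150 m
braking distance = 2.0500²/(2·0.5000) = 4.2025 m
human closes 2.0000·4.4000 = 8.8000 m
C+Z_d+Z_r = 0.0200+0.0250+0.0300 = 0.0750 m
sum ≈ 0.6150+4.2025+8.8000+0.0750 ≈ 13.6925 m = S ✓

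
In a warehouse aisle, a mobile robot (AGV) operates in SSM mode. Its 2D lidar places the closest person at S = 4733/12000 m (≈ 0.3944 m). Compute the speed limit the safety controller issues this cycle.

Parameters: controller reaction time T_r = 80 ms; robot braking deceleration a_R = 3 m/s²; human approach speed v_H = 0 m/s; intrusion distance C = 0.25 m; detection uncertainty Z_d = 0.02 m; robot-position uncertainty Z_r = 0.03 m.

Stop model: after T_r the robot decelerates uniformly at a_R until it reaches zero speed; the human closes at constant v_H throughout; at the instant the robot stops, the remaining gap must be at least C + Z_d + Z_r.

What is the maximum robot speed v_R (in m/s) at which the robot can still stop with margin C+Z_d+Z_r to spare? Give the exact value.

v_R_max = 11/20 m/s = 0.5500 m/s

collect terms ⇒ (1/6)·v_R² + (2/25)·v_R + (-1133/12000) = 0
  disc = (2/25)² − 4·(1/6)·(-1133/12000) = 6241/90000 ; √disc = 79/300
  v_R = (−(2/25) + 79/300) / (2·(1/6)) = 11/20 m/s
check:
stop time T_s = (11/20)/3 = 0.1833 s
robot covers v_R·T_r = 0.5500·0.0800 = 0.0440 m before braking
robot under decel: 0.5500²/(2·3.0000) = 0.0504 m
human over T_r+T_s: 0.0000·(0.0800+0.1833) = 0.0000 m
C+Z_d+Z_r = 0.2500+0.0200+0.0300 = 0.3000 m
sum ≈ 0.0440+0.0504+0.0000+0.3000 ≈ 0.3944 m = S ✓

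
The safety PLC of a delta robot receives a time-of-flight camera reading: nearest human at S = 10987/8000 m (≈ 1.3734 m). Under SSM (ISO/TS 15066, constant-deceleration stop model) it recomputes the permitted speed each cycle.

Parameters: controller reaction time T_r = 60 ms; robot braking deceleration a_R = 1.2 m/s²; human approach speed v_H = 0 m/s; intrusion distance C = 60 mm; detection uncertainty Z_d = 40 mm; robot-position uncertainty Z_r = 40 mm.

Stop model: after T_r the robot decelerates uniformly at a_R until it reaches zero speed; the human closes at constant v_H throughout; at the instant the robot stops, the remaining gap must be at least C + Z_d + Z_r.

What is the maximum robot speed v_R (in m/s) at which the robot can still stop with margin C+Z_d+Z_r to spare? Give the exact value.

v_R_max = 33/20 m/s = 1.6500 m/s

collect terms ⇒ (5/12)·v_R² + (3/50)·v_R + (-9867/8000) = 0
  disc = (3/50)² − 4·(5/12)·(-9867/8000) = 82369/40000 ; √disc = 287/200
  v_R = (−(3/50) + 287/200) / (2·(5/12)) = 33/20 m/s
check:
T_s = v_R/a_R = (33/20)/(6/5) = 1.3750 s
robot in T_r: 1.6500·0.0600 = 0.0990 m
robot covers 1.6500·1.3750 − ½·1.2000·1.3750² = 1.1344 m while stopping
human closes 0.0000·1.4350 = 0.0000 m
C+Z_d+Z_r = 0.0600+0.0400+0.0400 = 0.1400 m
sum ≈ 0.0990+1.1344+0.0000+0.1400 ≈ 1.3734 m = S ✓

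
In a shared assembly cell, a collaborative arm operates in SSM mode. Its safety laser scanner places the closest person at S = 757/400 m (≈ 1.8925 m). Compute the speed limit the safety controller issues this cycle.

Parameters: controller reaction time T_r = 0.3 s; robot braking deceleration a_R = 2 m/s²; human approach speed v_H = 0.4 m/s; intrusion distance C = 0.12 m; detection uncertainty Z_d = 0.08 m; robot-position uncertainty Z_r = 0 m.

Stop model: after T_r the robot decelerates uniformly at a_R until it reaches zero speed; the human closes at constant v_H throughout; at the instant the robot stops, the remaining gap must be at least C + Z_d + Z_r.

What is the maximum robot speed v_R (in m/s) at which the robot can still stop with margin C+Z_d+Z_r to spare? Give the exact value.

quadratic (1/4)·v² + (1/2)·v + (-629/400) = 0
  disc = (1/2)² − 4·(1/4)·(-629/400) = 729/400 ; √disc = 27/20
  v_R = (−(1/2) + 27/20) / (2·(1/4)) = 17/10 m/s
check:
stop time T_s = (17/10)/2 = 0.8500 s
robot covers v_R·T_r = 1.7000·0.3000 = 0.5100 m before braking
robot under decel: 1.7000²/(2·2.0000) = 0.7225 m
human closes 0.4000·1.1500 = 0.4600 m
residual clearance needed = 0.1200+0.0800+0.0000 = 0.2000 m
sum ≈ 0.5100+0.7225+0.4600+0.2000 ≈ 1.8925 m = S ✓

v_R_max = 17/10 m/s = 1.7000 m/s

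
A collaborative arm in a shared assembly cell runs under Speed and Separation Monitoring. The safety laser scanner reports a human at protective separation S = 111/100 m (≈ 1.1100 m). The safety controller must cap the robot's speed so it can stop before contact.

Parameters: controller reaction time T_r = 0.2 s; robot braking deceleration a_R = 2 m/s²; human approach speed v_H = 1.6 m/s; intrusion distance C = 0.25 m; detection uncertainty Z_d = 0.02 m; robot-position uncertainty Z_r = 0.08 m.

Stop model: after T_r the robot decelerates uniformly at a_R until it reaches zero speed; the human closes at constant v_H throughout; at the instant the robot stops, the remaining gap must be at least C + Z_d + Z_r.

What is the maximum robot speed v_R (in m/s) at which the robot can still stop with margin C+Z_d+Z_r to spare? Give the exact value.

v_R_max = 2/5 m/s = 0.4000 m/s

quadratic (1/4)·v² + (1)·v + (-11/25) = 0
  disc = (1)² − 4·(1/4)·(-11/25) = 36/25 ; √disc = 6/5
  v_R = (−(1) + 6/5) / (2·(1/4)) = 2/5 m/s
check:
braking lasts T_s = (2/5)/2 = 0.2000 s
robot in T_r: 0.4000·0.2000 = 0.0800 m
robot under decel: 0.4000²/(2·2.0000) = 0.0400 m
human closes 1.6000·0.4000 = 0.6400 m
residual clearance needed = 0.2500+0.0200+0.0800 = 0.3500 m
sum ≈ 0.0800+0.0400+0.6400+0.3500 ≈ 1.1100 m = S ✓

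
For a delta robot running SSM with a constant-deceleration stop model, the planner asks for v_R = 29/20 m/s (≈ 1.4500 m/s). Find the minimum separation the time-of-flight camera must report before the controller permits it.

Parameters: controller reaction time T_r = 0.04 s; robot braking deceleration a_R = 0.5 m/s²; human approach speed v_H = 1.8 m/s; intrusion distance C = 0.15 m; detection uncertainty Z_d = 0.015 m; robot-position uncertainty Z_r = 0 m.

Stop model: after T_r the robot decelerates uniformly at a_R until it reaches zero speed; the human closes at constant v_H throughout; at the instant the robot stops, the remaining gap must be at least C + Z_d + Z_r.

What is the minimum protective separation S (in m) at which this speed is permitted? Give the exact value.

S_min = 3047/400 m = 7.6175 m

stop time T_s = (29/20)/(1/2) = 2.9000 s
reaction-phase robot travel = 1.4500·0.0400 = 0.0580 m
robot covers 1.4500·2.9000 − ½·0.5000·2.9000² = 2.1025 m while stopping
human over T_r+T_s: 1.8000·(0.0400+2.9000) = 5.2920 m
margins: 0.1500+0.0150+0.0000 = 0.1650 m
S_min ≈ 0.0580+2.1025+5.2920+0.1650  ⇒  S_min = 3047/400 m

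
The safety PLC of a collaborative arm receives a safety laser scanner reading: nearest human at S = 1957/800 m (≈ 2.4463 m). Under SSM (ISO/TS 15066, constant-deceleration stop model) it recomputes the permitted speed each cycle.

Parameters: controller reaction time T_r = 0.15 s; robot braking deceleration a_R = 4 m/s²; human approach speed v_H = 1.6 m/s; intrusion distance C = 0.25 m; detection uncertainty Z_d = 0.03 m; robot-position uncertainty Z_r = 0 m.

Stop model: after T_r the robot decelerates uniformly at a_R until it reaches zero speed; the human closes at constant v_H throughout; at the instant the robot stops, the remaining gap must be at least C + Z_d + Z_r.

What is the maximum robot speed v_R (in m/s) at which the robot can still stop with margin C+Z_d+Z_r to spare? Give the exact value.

quadratic (1/8)·v² + (11/20)·v + (-1541/800) = 0
  disc = (11/20)² − 4·(1/8)·(-1541/800) = 81/64 ; √disc = 9/8
  v_R = (−(11/20) + 9/8) / (2·(1/8)) = 23/10 m/s
check:
T_s = v_R/a_R = (23/10)/4 = 0.5750 s
robot covers v_R·T_r = 2.3000·0.1500 = 0.3450 m before braking
robot covers 2.3000·0.5750 − ½·4.0000·0.5750² = 0.6613 m while stopping
person approaches 1.6000·(0.1500+0.5750) = 1.1600 m
margins: 0.2500+0.0300+0.0000 = 0.2800 m
sum ≈ 0.3450+0.6613+1.1600+0.2800 ≈ 2.4463 m = S ✓

v_R_max = 23/10 m/s = 2.3000 m/s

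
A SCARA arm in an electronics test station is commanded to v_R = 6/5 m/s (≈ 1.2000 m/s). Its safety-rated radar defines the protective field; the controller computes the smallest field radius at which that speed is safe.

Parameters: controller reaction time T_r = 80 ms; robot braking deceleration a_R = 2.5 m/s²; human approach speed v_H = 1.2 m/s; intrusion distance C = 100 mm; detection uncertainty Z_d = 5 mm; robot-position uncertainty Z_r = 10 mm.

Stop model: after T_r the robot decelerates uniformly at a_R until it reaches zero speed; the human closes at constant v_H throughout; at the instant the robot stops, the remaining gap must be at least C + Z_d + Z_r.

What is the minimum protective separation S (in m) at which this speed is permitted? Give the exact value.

T_s = v_R/a_R = (6/5)/(5/2) = 0.4800 s
reaction-phase robot travel = 1.2000·0.0800 = 0.0960 m
robot under decel: 1.2000²/(2·2.5000) = 0.2880 m
human over T_r+T_s: 1.2000·(0.0800+0.4800) = 0.6720 m
C+Z_d+Z_r = 0.1000+0.0050+0.0100 = 0.1150 m
S_min ≈ 0.0960+0.2880+0.6720+0.1150  ⇒  S_min = 1171/1000 m

S_min = 1171/1000 m = 1.1710 m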